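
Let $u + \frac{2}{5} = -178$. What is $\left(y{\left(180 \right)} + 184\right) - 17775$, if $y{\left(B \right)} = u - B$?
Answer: $- \frac{89747}{5} \approx -17949.0$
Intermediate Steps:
$u = - \frac{892}{5}$ ($u = - \frac{2}{5} - 178 = - \frac{892}{5} \approx -178.4$)
$y{\left(B \right)} = - \frac{892}{5} - B$
$\left(y{\left(180 \right)} + 184\right) - 17775 = \left(\left(- \frac{892}{5} - 180\right) + 184\right) - 17775 = \left(- \frac{1792}{5} + 184\right) - 17775 = - \frac{872}{5} - 17775 = - \frac{89747}{5}$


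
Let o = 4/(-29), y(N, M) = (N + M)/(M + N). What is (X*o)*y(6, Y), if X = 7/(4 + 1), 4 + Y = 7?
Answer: -28/145 ≈ -0.19310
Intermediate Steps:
Y = 3 (Y = -4 + 7 = 3)
y(N, M) = 1 (y(N, M) = (M + N)/(M + N) = 1)
X = 7/5 ≈ 1.4000
o = -4/29 (o = 4*(-1/29) = -4/29 ≈ -0.13793)
(X*o)*y(6, Y) = ((7/5)*(-4/29))*1 = -28/145*1 = -28/145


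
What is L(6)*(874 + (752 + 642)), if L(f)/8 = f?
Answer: 108864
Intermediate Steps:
L(f) = 8*f
L(6)*(874 + (752 + 642)) = (8*6)*(874 + (752 + 642)) = 48*(874 + 1394) = 48*2268 = 108864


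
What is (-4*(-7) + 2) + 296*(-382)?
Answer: -113042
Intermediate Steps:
(-4*(-7) + 2) + 296*(-382) = (28 + 2) - 113072 = 30 - 113072 = -113042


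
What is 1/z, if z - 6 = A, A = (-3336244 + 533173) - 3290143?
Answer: -1/6093208 ≈ -1.6412e-7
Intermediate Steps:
A = -6093214 (A = -2803071 - 3290143 = -6093214)
z = -6093208 (z = 6 - 6093214 = -6093208)
1/z = 1/(-6093208) = -1/6093208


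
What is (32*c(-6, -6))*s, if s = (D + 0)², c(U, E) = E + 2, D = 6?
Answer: -4608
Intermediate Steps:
c(U, E) = 2 + E
s = 36 (s = (6 + 0)² = 6² = 36)
(32*c(-6, -6))*s = (32*(2 - 6))*36 = (32*(-4))*36 = -128*36 = -4608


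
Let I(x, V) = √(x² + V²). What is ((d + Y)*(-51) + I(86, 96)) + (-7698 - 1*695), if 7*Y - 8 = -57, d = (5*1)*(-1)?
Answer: -7781 + 2*√4153 ≈ -7652.1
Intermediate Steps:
d = -5 (d = 5*(-1) = -5)
Y = -7 (Y = 8/7 + (⅐)*(-57) = 8/7 - 57/7 = -7)
I(x, V) = √(V² + x²)
((d + Y)*(-51) + I(86, 96)) + (-7698 - 1*695) = ((-5 - 7)*(-51) + √(96² + 86²)) + (-7698 - 1*695) = (-12*(-51) + √(9216 + 7396)) + (-7698 - 695) = (612 + √16612) - 8393 = (612 + 2*√4153) - 8393 = -7781 + 2*√4153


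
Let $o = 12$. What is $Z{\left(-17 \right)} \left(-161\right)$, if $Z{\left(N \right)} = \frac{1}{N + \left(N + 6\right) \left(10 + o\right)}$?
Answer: $\frac{23}{37} \approx 0.62162$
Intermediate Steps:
$Z{\left(N \right)} = \frac{1}{132 + 23 N}$ ($Z{\left(N \right)} = \frac{1}{N + \left(N + 6\right) \left(10 + 12\right)} = \frac{1}{N + \left(6 + N\right) 22} = \frac{1}{N + \left(132 + 22 N\right)} = \frac{1}{132 + 23 N}$)
$Z{\left(-17 \right)} \left(-161\right) = \frac{1}{132 + 23 \left(-17\right)} \left(-161\right) = \frac{1}{132 - 391} \left(-161\right) = \frac{1}{-259} \left(-161\right) = \left(- \frac{1}{259}\right) \left(-161\right) = \frac{23}{37}$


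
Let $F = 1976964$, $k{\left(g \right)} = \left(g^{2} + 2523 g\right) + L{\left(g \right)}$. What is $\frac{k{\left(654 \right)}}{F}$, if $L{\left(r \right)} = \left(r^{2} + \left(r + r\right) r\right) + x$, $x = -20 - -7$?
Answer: $\frac{3360893}{1976964} \approx 1.7$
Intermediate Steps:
$x = -13$ ($x = -20 + 7 = -13$)
$L{\left(r \right)} = -13 + 3 r^{2}$ ($L{\left(r \right)} = \left(r^{2} + \left(r + r\right) r\right) - 13 = \left(r^{2} + 2 r r\right) - 13 = \left(r^{2} + 2 r^{2}\right) - 13 = 3 r^{2} - 13 = -13 + 3 r^{2}$)
$k{\left(g \right)} = -13 + 4 g^{2} + 2523 g$ ($k{\left(g \right)} = \left(g^{2} + 2523 g\right) + \left(-13 + 3 g^{2}\right) = -13 + 4 g^{2} + 2523 g$)
$\frac{k{\left(654 \right)}}{F} = \frac{-13 + 4 \cdot 654^{2} + 2523 \cdot 654}{1976964} = \left(-13 + 4 \cdot 427716 + 1650042\right) \frac{1}{1976964} = \left(-13 + 1710864 + 1650042\right) \frac{1}{1976964} = 3360893 \cdot \frac{1}{1976964} = \frac{3360893}{1976964}$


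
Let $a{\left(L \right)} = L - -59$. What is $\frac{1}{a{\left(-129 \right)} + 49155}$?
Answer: $\frac{1}{49085} \approx 2.0373 \cdot 10^{-5}$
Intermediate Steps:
$a{\left(L \right)} = 59 + L$ ($a{\left(L \right)} = L + 59 = 59 + L$)
$\frac{1}{a{\left(-129 \right)} + 49155} = \frac{1}{\left(59 - 129\right) + 49155} = \frac{1}{-70 + 49155} = \frac{1}{49085}$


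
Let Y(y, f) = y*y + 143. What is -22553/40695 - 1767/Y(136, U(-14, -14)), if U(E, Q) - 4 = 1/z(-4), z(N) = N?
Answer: -2878792/4435755 ≈ -0.64900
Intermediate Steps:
U(E, Q) = 15/4 (U(E, Q) = 4 + 1/(-4) = 4 - ¼ = 15/4)
Y(y, f) = 143 + y² (Y(y, f) = y² + 143 = 143 + y²)
-22553/40695 - 1767/Y(136, U(-14, -14)) = -22553/40695 - 1767/(143 + 136²) = -22553*1/40695 - 1767/(143 + 18496) = -22553/40695 - 1767/18639 = -22553/40695 - 1767*1/18639 = -22553/40695 - 31/327 = -2878792/4435755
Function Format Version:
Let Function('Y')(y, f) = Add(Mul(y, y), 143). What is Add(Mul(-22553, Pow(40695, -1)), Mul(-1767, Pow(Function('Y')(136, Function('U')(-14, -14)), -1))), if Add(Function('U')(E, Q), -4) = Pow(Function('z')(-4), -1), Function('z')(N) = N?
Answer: Rational(-2878792, 4435755) ≈ -0.64900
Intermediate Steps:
Function('U')(E, Q) = Rational(15, 4) (Function('U')(E, Q) = Add(4, Pow(-4, -1)) = Add(4, Rational(-1, 4)) = Rational(15, 4))
Function('Y')(y, f) = Add(143, Pow(y, 2)) (Function('Y')(y, f) = Add(Pow(y, 2), 143) = Add(143, Pow(y, 2)))
Add(Mul(-22553, Pow(40695, -1)), Mul(-1767, Pow(Function('Y')(136, Function('U')(-14, -14)), -1))) = Add(Mul(-22553, Pow(40695, -1)), Mul(-1767, Pow(Add(143, Pow(136, 2)), -1))) = Add(Mul(-22553, Rational(1, 40695)), Mul(-1767, Pow(Add(143, 18496), -1))) = Add(Rational(-22553, 40695), Mul(-1767, Pow(18639, -1))) = Add(Rational(-22553, 40695), Mul(-1767, Rational(1, 18639))) = Add(Rational(-22553, 40695), Rational(-31, 327)) = Rational(-2878792, 4435755)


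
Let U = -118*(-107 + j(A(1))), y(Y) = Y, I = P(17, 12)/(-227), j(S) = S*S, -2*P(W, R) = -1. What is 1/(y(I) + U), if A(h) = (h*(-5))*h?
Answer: 454/4392903 ≈ 0.00010335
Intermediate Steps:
P(W, R) = ½ (P(W, R) = -½*(-1) = ½)
A(h) = -5*h² (A(h) = (-5*h)*h = -5*h²)
j(S) = S²
I = -1/454 (I = (½)/(-227) = (½)*(-1/227) = -1/454 ≈ -0.0022026)
U = 9676 (U = -118*(-107 + (-5*1²)²) = -118*(-107 + (-5*1)²) = -118*(-107 + (-5)²) = -118*(-107 + 25) = -118*(-82) = 9676)
1/(y(I) + U) = 1/(-1/454 + 9676) = 1/(4392903/454) = 454/4392903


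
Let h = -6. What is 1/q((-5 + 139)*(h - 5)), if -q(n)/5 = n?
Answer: 1/7370 ≈ 0.00013569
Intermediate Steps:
q(n) = -5*n
1/q((-5 + 139)*(h - 5)) = 1/(-5*(-5 + 139)*(-6 - 5)) = 1/(-670*(-11)) = 1/(-5*(-1474)) = 1/7370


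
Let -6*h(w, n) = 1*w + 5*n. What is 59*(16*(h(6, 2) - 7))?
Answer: -27376/3 ≈ -9125.3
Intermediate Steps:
h(w, n) = -5*n/6 - w/6 (h(w, n) = -(1*w + 5*n)/6 = -(w + 5*n)/6 = -5*n/6 - w/6)
59*(16*(h(6, 2) - 7)) = 59*(16*((-⅚*2 - ⅙*6) - 7)) = 59*(16*((-5/3 - 1) - 7)) = 59*(16*(-8/3 - 7)) = 59*(16*(-29/3)) = 59*(-464/3) = -27376/3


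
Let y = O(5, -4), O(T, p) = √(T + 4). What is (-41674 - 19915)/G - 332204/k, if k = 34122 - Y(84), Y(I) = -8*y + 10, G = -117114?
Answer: -2300208572/249862719 ≈ -9.2059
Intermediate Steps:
O(T, p) = √(4 + T)
y = 3 (y = √(4 + 5) = √9 = 3)
Y(I) = -14 (Y(I) = -8*3 + 10 = -24 + 10 = -14)
k = 34136 (k = 34122 - 1*(-14) = 34122 + 14 = 34136)
(-41674 - 19915)/G - 332204/k = (-41674 - 19915)/(-117114) - 332204/34136 = -61589*(-1/117114) - 332204*1/34136 = 61589/117114 - 83051/8534 = -2300208572/249862719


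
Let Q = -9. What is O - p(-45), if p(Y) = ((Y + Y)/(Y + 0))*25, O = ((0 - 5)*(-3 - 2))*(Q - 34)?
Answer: -1125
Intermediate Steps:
O = -1075 (O = ((0 - 5)*(-3 - 2))*(-9 - 34) = -5*(-5)*(-43) = 25*(-43) = -1075)
p(Y) = 50 (p(Y) = ((2*Y)/Y)*25 = 2*25 = 50)
O - p(-45) = -1075 - 1*50 = -1075 - 50 = -1125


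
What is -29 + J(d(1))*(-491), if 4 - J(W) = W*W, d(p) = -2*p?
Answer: -29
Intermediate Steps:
J(W) = 4 - W² (J(W) = 4 - W*W = 4 - W²)
-29 + J(d(1))*(-491) = -29 + (4 - (-2*1)²)*(-491) = -29 + (4 - 1*(-2)²)*(-491) = -29 + (4 - 1*4)*(-491) = -29 + (4 - 4)*(-491) = -29 + 0*(-491) = -29 + 0 = -29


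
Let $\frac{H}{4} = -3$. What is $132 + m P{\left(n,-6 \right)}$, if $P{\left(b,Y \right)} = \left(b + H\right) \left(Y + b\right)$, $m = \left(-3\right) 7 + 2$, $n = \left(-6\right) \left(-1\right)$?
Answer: $132$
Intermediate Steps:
$H = -12$ ($H = 4 \left(-3\right) = -12$)
$n = 6$
$m = -19$ ($m = -21 + 2 = -19$)
$P{\left(b,Y \right)} = \left(-12 + b\right) \left(Y + b\right)$ ($P{\left(b,Y \right)} = \left(b - 12\right) \left(Y + b\right) = \left(-12 + b\right) \left(Y + b\right)$)
$132 + m P{\left(n,-6 \right)} = 132 - 19 \left(6^{2} - -72 - 72 - 36\right) = 132 - 19 \left(36 + 72 - 72 - 36\right) = 132 - 0 = 132 + 0 = 132$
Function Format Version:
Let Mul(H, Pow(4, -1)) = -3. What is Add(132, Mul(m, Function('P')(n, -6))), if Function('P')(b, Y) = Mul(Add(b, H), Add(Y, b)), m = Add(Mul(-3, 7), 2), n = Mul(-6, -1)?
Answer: 132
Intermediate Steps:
H = -12 (H = Mul(4, -3) = -12)
n = 6
m = -19 (m = Add(-21, 2) = -19)
Function('P')(b, Y) = Mul(Add(-12, b), Add(Y, b)) (Function('P')(b, Y) = Mul(Add(b, -12), Add(Y, b)) = Mul(Add(-12, b), Add(Y, b)))
Add(132, Mul(m, Function('P')(n, -6))) = Add(132, Mul(-19, Add(Pow(6, 2), Mul(-12, -6), Mul(-12, 6), Mul(-6, 6)))) = Add(132, Mul(-19, Add(36, 72, -72, -36))) = Add(132, Mul(-19, 0)) = Add(132, 0) = 132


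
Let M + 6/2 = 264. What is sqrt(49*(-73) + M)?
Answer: 2*I*sqrt(829) ≈ 57.585*I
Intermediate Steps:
M = 261 (M = -3 + 264 = 261)
sqrt(49*(-73) + M) = sqrt(49*(-73) + 261) = sqrt(-3577 + 261) = sqrt(-3316) = 2*I*sqrt(829)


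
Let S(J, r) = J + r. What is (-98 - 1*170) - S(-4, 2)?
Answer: -266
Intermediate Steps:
(-98 - 1*170) - S(-4, 2) = (-98 - 1*170) - (-4 + 2) = (-98 - 170) - 1*(-2) = -268 + 2 = -266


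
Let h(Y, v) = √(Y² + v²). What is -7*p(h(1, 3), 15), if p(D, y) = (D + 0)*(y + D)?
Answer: -70 - 105*√10 ≈ -402.04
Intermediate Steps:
p(D, y) = D*(D + y)
-7*p(h(1, 3), 15) = -7*√(1² + 3²)*(√(1² + 3²) + 15) = -7*√(1 + 9)*(√(1 + 9) + 15) = -7*√10*(√10 + 15) = -7*√10*(15 + √10)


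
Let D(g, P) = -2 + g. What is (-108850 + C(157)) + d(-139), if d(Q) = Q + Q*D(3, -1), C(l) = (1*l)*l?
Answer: -84479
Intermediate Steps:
C(l) = l² (C(l) = l*l = l²)
d(Q) = 2*Q (d(Q) = Q + Q*(-2 + 3) = Q + Q*1 = Q + Q = 2*Q)
(-108850 + C(157)) + d(-139) = (-108850 + 157²) + 2*(-139) = (-108850 + 24649) - 278 = -84201 - 278 = -84479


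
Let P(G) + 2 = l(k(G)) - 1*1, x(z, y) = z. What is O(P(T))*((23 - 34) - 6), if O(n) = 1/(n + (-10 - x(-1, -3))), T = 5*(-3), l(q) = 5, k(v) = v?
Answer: 17/7 ≈ 2.4286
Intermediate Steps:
T = -15
P(G) = 2 (P(G) = -2 + (5 - 1*1) = -2 + (5 - 1) = -2 + 4 = 2)
O(n) = 1/(-9 + n) (O(n) = 1/(n + (-10 - 1*(-1))) = 1/(n + (-10 + 1)) = 1/(n - 9) = 1/(-9 + n))
O(P(T))*((23 - 34) - 6) = ((23 - 34) - 6)/(-9 + 2) = (-11 - 6)/(-7) = -⅐*(-17) = 17/7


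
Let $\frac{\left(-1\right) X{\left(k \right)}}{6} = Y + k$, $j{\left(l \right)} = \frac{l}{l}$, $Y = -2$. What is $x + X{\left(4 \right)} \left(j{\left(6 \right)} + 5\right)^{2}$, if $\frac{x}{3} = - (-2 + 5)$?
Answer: $-441$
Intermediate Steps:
$j{\left(l \right)} = 1$
$X{\left(k \right)} = 12 - 6 k$ ($X{\left(k \right)} = - 6 \left(-2 + k\right) = 12 - 6 k$)
$x = -9$ ($x = 3 \left(- (-2 + 5)\right) = 3 \left(\left(-1\right) 3\right) = 3 \left(-3\right) = -9$)
$x + X{\left(4 \right)} \left(j{\left(6 \right)} + 5\right)^{2} = -9 + \left(12 - 24\right) \left(1 + 5\right)^{2} = -9 + \left(12 - 24\right) 6^{2} = -9 - 432 = -441$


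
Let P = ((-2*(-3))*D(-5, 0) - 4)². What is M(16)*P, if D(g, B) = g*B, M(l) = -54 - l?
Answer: -1120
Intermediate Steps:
D(g, B) = B*g
P = 16 (P = ((-2*(-3))*(0*(-5)) - 4)² = (6*0 - 4)² = (0 - 4)² = (-4)² = 16)
M(16)*P = (-54 - 1*16)*16 = (-54 - 16)*16 = -70*16 = -1120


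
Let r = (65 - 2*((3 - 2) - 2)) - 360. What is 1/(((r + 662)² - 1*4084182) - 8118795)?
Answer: -1/12066816 ≈ -8.2872e-8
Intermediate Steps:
r = -293 (r = (65 - 2*(1 - 2)) - 360 = (65 - 2*(-1)) - 360 = (65 + 2) - 360 = 67 - 360 = -293)
1/(((r + 662)² - 1*4084182) - 8118795) = 1/(((-293 + 662)² - 1*4084182) - 8118795) = 1/((369² - 4084182) - 8118795) = 1/((136161 - 4084182) - 8118795) = 1/(-3948021 - 8118795) = 1/(-12066816) = -1/12066816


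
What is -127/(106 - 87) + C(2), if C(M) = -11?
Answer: -336/19 ≈ -17.684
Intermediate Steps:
-127/(106 - 87) + C(2) = -127/(106 - 87) - 11 = -127/19 - 11 = -336/19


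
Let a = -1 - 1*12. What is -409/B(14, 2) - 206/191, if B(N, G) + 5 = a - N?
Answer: 71527/6112 ≈ 11.703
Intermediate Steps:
a = -13 (a = -1 - 12 = -13)
B(N, G) = -18 - N (B(N, G) = -5 + (-13 - N) = -18 - N)
-409/B(14, 2) - 206/191 = -409/(-18 - 1*14) - 206/191 = -409/(-18 - 14) - 206*1/191 = -409/(-32) - 206/191 = -409*(-1/32) - 206/191 = 409/32 - 206/191 = 71527/6112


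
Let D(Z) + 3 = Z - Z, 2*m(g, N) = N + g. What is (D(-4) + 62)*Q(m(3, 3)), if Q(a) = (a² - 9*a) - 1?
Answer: -1121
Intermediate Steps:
m(g, N) = N/2 + g/2 (m(g, N) = (N + g)/2 = N/2 + g/2)
D(Z) = -3 (D(Z) = -3 + (Z - Z) = -3 + 0 = -3)
Q(a) = -1 + a² - 9*a
(D(-4) + 62)*Q(m(3, 3)) = (-3 + 62)*(-1 + ((½)*3 + (½)*3)² - 9*((½)*3 + (½)*3)) = 59*(-1 + (3/2 + 3/2)² - 9*(3/2 + 3/2)) = 59*(-1 + 3² - 9*3) = 59*(-1 + 9 - 27) = 59*(-19) = -1121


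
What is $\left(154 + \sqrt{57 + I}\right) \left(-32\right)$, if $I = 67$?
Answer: $-4928 - 64 \sqrt{31} \approx -5284.3$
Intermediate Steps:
$\left(154 + \sqrt{57 + I}\right) \left(-32\right) = \left(154 + \sqrt{57 + 67}\right) \left(-32\right) = \left(154 + \sqrt{124}\right) \left(-32\right) = \left(154 + 2 \sqrt{31}\right) \left(-32\right) = -4928 - 64 \sqrt{31}$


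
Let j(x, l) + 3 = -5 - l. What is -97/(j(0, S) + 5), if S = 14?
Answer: 97/17 ≈ 5.7059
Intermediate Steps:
j(x, l) = -8 - l (j(x, l) = -3 + (-5 - l) = -8 - l)
-97/(j(0, S) + 5) = -97/((-8 - 1*14) + 5) = -97/((-8 - 14) + 5) = -97/(-22 + 5) = -97/(-17) = -97*(-1/17) = 97/17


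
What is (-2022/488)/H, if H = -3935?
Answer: 1011/960140 ≈ 0.0010530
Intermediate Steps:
(-2022/488)/H = -2022/488/(-3935) = -2022*1/488*(-1/3935) = -1011/244*(-1/3935) = 1011/960140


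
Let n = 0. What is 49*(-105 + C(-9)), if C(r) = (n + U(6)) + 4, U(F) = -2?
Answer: -5047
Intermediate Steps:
C(r) = 2 (C(r) = (0 - 2) + 4 = -2 + 4 = 2)
49*(-105 + C(-9)) = 49*(-105 + 2) = 49*(-103) = -5047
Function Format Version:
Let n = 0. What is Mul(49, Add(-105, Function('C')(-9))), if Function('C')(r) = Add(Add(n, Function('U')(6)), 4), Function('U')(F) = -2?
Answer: -5047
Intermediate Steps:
Function('C')(r) = 2 (Function('C')(r) = Add(Add(0, -2), 4) = Add(-2, 4) = 2)
Mul(49, Add(-105, Function('C')(-9))) = Mul(49, Add(-105, 2)) = Mul(49, -103) = -5047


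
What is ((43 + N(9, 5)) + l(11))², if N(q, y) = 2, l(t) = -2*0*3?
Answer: 2025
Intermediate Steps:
l(t) = 0 (l(t) = 0*3 = 0)
((43 + N(9, 5)) + l(11))² = ((43 + 2) + 0)² = (45 + 0)² = 45² = 2025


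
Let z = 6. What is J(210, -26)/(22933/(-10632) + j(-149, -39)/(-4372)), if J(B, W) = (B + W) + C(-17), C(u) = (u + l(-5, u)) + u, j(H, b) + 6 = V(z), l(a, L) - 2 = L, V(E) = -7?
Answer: -313760952/5006243 ≈ -62.674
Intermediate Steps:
l(a, L) = 2 + L
j(H, b) = -13 (j(H, b) = -6 - 7 = -13)
C(u) = 2 + 3*u (C(u) = (u + (2 + u)) + u = (2 + 2*u) + u = 2 + 3*u)
J(B, W) = -49 + B + W (J(B, W) = (B + W) + (2 + 3*(-17)) = (B + W) + (2 - 51) = (B + W) - 49 = -49 + B + W)
J(210, -26)/(22933/(-10632) + j(-149, -39)/(-4372)) = (-49 + 210 - 26)/(22933/(-10632) - 13/(-4372)) = 135/(22933*(-1/10632) - 13*(-1/4372)) = 135/(-22933/10632 + 13/4372) = 135/(-25031215/11620776) = 135*(-11620776/25031215) = -313760952/5006243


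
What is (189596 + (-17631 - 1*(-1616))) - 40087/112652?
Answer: 19554206725/112652 ≈ 1.7358e+5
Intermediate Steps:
(189596 + (-17631 - 1*(-1616))) - 40087/112652 = (189596 + (-17631 + 1616)) - 40087*1/112652 = (189596 - 16015) - 40087/112652 = 173581 - 40087/112652 = 19554206725/112652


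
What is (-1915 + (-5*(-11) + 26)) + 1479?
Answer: -355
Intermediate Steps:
(-1915 + (-5*(-11) + 26)) + 1479 = (-1915 + (55 + 26)) + 1479 = (-1915 + 81) + 1479 = -1834 + 1479 = -355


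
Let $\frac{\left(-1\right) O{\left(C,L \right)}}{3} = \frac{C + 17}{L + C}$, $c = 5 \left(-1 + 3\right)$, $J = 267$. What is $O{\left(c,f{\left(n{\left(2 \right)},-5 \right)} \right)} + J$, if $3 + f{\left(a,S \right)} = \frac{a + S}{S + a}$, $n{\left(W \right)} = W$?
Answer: $\frac{2055}{8} \approx 256.88$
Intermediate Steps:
$c = 10$ ($c = 5 \cdot 2 = 10$)
$f{\left(a,S \right)} = -2$ ($f{\left(a,S \right)} = -3 + \frac{a + S}{S + a} = -3 + \frac{S + a}{S + a} = -3 + 1 = -2$)
$O{\left(C,L \right)} = - \frac{3 \left(17 + C\right)}{C + L}$ ($O{\left(C,L \right)} = - 3 \frac{C + 17}{L + C} = - 3 \frac{17 + C}{C + L} = - \frac{3 \left(17 + C\right)}{C + L}$)
$O{\left(c,f{\left(n{\left(2 \right)},-5 \right)} \right)} + J = \frac{3 \left(-17 - 10\right)}{10 - 2} + 267 = \frac{3 \left(-17 - 10\right)}{8} + 267 = 3 \cdot \frac{1}{8} \left(-27\right) + 267 = - \frac{81}{8} + 267 = \frac{2055}{8}$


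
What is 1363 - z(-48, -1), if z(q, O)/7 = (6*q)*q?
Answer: -95405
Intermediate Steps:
z(q, O) = 42*q² (z(q, O) = 7*((6*q)*q) = 7*(6*q²) = 42*q²)
1363 - z(-48, -1) = 1363 - 42*(-48)² = 1363 - 42*2304 = 1363 - 1*96768 = 1363 - 96768 = -95405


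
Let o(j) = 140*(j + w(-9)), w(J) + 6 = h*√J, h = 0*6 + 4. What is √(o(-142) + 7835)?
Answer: √(-12885 + 1680*I) ≈ 7.3845 + 113.75*I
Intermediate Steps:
h = 4 (h = 0 + 4 = 4)
w(J) = -6 + 4*√J
o(j) = -840 + 140*j + 1680*I (o(j) = 140*(j + (-6 + 4*√(-9))) = 140*(j + (-6 + 4*(3*I))) = 140*(j + (-6 + 12*I)) = 140*(-6 + j + 12*I) = -840 + 140*j + 1680*I)
√(o(-142) + 7835) = √((-840 + 140*(-142) + 1680*I) + 7835) = √((-840 - 19880 + 1680*I) + 7835) = √((-20720 + 1680*I) + 7835) = √(-12885 + 1680*I)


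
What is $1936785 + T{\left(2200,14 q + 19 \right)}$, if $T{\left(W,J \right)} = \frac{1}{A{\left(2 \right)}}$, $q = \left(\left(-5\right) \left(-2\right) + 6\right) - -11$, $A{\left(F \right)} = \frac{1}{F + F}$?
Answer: $1936789$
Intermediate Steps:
$A{\left(F \right)} = \frac{1}{2 F}$
$q = 27$ ($q = \left(10 + 6\right) + 11 = 16 + 11 = 27$)
$T{\left(W,J \right)} = 4$ ($T{\left(W,J \right)} = \frac{1}{\frac{1}{2} \cdot \frac{1}{2}} = \frac{1}{\frac{1}{4}} = 4$)
$1936785 + T{\left(2200,14 q + 19 \right)} = 1936785 + 4 = 1936789$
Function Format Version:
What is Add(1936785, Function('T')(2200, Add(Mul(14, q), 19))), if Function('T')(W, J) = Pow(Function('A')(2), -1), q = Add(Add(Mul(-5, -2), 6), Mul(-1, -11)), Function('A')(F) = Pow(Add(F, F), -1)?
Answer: 1936789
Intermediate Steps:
Function('A')(F) = Mul(Rational(1, 2), Pow(F, -1)) (Function('A')(F) = Pow(Mul(2, F), -1) = Mul(Rational(1, 2), Pow(F, -1)))
q = 27 (q = Add(Add(10, 6), 11) = Add(16, 11) = 27)
Function('T')(W, J) = 4 (Function('T')(W, J) = Pow(Mul(Rational(1, 2), Pow(2, -1)), -1) = Pow(Mul(Rational(1, 2), Rational(1, 2)), -1) = Pow(Rational(1, 4), -1) = 4)
Add(1936785, Function('T')(2200, Add(Mul(14, q), 19))) = Add(1936785, 4) = 1936789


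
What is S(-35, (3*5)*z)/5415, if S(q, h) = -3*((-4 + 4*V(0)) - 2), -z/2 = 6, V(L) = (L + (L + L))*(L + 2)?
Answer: 6/1805 ≈ 0.0033241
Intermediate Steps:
V(L) = 3*L*(2 + L) (V(L) = (L + 2*L)*(2 + L) = (3*L)*(2 + L) = 3*L*(2 + L))
z = -12 (z = -2*6 = -12)
S(q, h) = 18 (S(q, h) = -3*((-4 + 4*(3*0*(2 + 0))) - 2) = -3*((-4 + 4*(3*0*2)) - 2) = -3*((-4 + 4*0) - 2) = -3*((-4 + 0) - 2) = -3*(-4 - 2) = -3*(-6) = 18)
S(-35, (3*5)*z)/5415 = 18/5415 = 18*(1/5415) = 6/1805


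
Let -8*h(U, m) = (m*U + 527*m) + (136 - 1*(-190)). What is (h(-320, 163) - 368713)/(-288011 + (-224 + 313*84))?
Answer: 2983771/2095544 ≈ 1.4239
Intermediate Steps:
h(U, m) = -163/4 - 527*m/8 - U*m/8 (h(U, m) = -((m*U + 527*m) + (136 - 1*(-190)))/8 = -((U*m + 527*m) + (136 + 190))/8 = -((527*m + U*m) + 326)/8 = -(326 + 527*m + U*m)/8 = -163/4 - 527*m/8 - U*m/8)
(h(-320, 163) - 368713)/(-288011 + (-224 + 313*84)) = ((-163/4 - 527/8*163 - 1/8*(-320)*163) - 368713)/(-288011 + (-224 + 313*84)) = ((-163/4 - 85901/8 + 6520) - 368713)/(-288011 + (-224 + 26292)) = (-34067/8 - 368713)/(-288011 + 26068) = -2983771/8/(-261943) = -2983771/8*(-1/261943) = 2983771/2095544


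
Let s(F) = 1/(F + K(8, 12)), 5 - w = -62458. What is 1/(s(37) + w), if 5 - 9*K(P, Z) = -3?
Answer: 341/21299892 ≈ 1.6009e-5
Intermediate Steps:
w = 62463 (w = 5 - 1*(-62458) = 5 + 62458 = 62463)
K(P, Z) = 8/9 (K(P, Z) = 5/9 - ⅑*(-3) = 5/9 + ⅓ = 8/9)
s(F) = 1/(8/9 + F) (s(F) = 1/(F + 8/9) = 1/(8/9 + F))
1/(s(37) + w) = 1/(9/(8 + 9*37) + 62463) = 1/(9/(8 + 333) + 62463) = 1/(9/341 + 62463) = 1/(21299892/341) = 341/21299892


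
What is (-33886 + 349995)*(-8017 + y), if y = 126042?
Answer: 37308764725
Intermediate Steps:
(-33886 + 349995)*(-8017 + y) = (-33886 + 349995)*(-8017 + 126042) = 316109*118025 = 37308764725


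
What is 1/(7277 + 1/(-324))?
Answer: 324/2357747 ≈ 0.00013742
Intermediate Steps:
1/(7277 + 1/(-324)) = 1/(7277 - 1/324) = 1/(2357747/324) = 324/2357747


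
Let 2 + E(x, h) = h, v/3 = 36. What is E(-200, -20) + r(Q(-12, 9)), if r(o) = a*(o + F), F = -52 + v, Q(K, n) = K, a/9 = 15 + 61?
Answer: 30074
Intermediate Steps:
v = 108 (v = 3*36 = 108)
a = 684 (a = 9*(15 + 61) = 9*76 = 684)
F = 56 (F = -52 + 108 = 56)
E(x, h) = -2 + h
r(o) = 38304 + 684*o (r(o) = 684*(o + 56) = 684*(56 + o) = 38304 + 684*o)
E(-200, -20) + r(Q(-12, 9)) = (-2 - 20) + (38304 + 684*(-12)) = -22 + (38304 - 8208) = -22 + 30096 = 30074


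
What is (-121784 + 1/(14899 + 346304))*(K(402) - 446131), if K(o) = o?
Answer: 19607059833139079/361203 ≈ 5.4283e+10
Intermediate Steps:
(-121784 + 1/(14899 + 346304))*(K(402) - 446131) = (-121784 + 1/(14899 + 346304))*(402 - 446131) = (-121784 + 1/361203)*(-445729) = -43988746151/361203*(-445729) = 19607059833139079/361203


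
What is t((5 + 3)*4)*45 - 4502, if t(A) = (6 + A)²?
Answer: 60478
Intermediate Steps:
t((5 + 3)*4)*45 - 4502 = (6 + (5 + 3)*4)²*45 - 4502 = (6 + 8*4)²*45 - 4502 = (6 + 32)²*45 - 4502 = 38²*45 - 4502 = 1444*45 - 4502 = 64980 - 4502 = 60478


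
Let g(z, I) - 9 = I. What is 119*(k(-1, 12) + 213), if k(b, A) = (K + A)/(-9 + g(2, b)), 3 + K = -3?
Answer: 24633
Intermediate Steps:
K = -6 (K = -3 - 3 = -6)
g(z, I) = 9 + I
k(b, A) = (-6 + A)/b (k(b, A) = (-6 + A)/(-9 + (9 + b)) = (-6 + A)/b)
119*(k(-1, 12) + 213) = 119*((-6 + 12)/(-1) + 213) = 119*(-1*6 + 213) = 119*(-6 + 213) = 119*207 = 24633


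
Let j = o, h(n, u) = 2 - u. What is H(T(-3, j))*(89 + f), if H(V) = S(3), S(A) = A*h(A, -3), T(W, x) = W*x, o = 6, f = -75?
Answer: 210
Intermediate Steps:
j = 6
S(A) = 5*A (S(A) = A*(2 - 1*(-3)) = A*(2 + 3) = A*5 = 5*A)
H(V) = 15 (H(V) = 5*3 = 15)
H(T(-3, j))*(89 + f) = 15*(89 - 75) = 15*14 = 210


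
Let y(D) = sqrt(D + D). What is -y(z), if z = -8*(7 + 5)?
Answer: -8*I*sqrt(3) ≈ -13.856*I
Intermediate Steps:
z = -96 (z = -8*12 = -96)
y(D) = sqrt(2)*sqrt(D) (y(D) = sqrt(2*D) = sqrt(2)*sqrt(D))
-y(z) = -sqrt(2)*sqrt(-96) = -sqrt(2)*4*I*sqrt(6) = -8*I*sqrt(3)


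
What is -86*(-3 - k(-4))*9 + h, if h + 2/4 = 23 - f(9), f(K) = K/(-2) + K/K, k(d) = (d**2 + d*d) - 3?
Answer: 24794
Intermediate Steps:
k(d) = -3 + 2*d**2 (k(d) = (d**2 + d**2) - 3 = 2*d**2 - 3 = -3 + 2*d**2)
f(K) = 1 - K/2 (f(K) = K*(-1/2) + 1 = -K/2 + 1 = 1 - K/2)
h = 26 (h = -1/2 + (23 - (1 - 1/2*9)) = -1/2 + (23 - (1 - 9/2)) = -1/2 + (23 - 1*(-7/2)) = -1/2 + (23 + 7/2) = -1/2 + 53/2 = 26)
-86*(-3 - k(-4))*9 + h = -86*(-3 - (-3 + 2*(-4)**2))*9 + 26 = -86*(-3 - (-3 + 2*16))*9 + 26 = -86*(-3 - (-3 + 32))*9 + 26 = -86*(-3 - 1*29)*9 + 26 = -86*(-3 - 29)*9 + 26 = -(-2752)*9 + 26 = -86*(-288) + 26 = 24768 + 26 = 24794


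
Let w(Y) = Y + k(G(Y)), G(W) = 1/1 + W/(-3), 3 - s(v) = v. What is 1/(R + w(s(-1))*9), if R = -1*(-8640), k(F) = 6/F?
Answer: 1/8514 ≈ 0.00011745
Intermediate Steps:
s(v) = 3 - v
G(W) = 1 - W/3 (G(W) = 1*1 + W*(-1/3) = 1 - W/3)
w(Y) = Y + 6/(1 - Y/3)
R = 8640
1/(R + w(s(-1))*9) = 1/(8640 + ((-18 + (3 - 1*(-1))*(-3 + (3 - 1*(-1))))/(-3 + (3 - 1*(-1))))*9) = 1/(8640 + ((-18 + (3 + 1)*(-3 + (3 + 1)))/(-3 + (3 + 1)))*9) = 1/(8640 + ((-18 + 4*(-3 + 4))/(-3 + 4))*9) = 1/(8640 + ((-18 + 4*1)/1)*9) = 1/(8640 + (1*(-18 + 4))*9) = 1/(8640 + (1*(-14))*9) = 1/(8640 - 14*9) = 1/(8640 - 126) = 1/8514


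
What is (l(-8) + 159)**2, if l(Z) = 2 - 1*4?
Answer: 24649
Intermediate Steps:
l(Z) = -2 (l(Z) = 2 - 4 = -2)
(l(-8) + 159)**2 = (-2 + 159)**2 = 157**2 = 24649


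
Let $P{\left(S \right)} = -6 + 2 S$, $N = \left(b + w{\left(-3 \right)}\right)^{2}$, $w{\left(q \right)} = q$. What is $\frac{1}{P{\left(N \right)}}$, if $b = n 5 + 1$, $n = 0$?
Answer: $\frac{1}{2} \approx 0.5$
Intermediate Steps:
$b = 1$ ($b = 0 \cdot 5 + 1 = 0 + 1 = 1$)
$N = 4$ ($N = \left(1 - 3\right)^{2} = \left(-2\right)^{2} = 4$)
$\frac{1}{P{\left(N \right)}} = \frac{1}{-6 + 2 \cdot 4} = \frac{1}{-6 + 8} = \frac{1}{2}$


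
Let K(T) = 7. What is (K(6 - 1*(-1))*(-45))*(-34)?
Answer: 10710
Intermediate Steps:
(K(6 - 1*(-1))*(-45))*(-34) = (7*(-45))*(-34) = -315*(-34) = 10710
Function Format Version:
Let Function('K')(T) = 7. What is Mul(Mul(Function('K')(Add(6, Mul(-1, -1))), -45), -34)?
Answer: 10710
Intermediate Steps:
Mul(Mul(Function('K')(Add(6, Mul(-1, -1))), -45), -34) = Mul(Mul(7, -45), -34) = Mul(-315, -34) = 10710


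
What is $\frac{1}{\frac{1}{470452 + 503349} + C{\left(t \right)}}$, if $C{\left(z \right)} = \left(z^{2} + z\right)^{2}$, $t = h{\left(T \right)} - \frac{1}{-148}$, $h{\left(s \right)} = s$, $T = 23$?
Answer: $\frac{467215323126016}{142526251665361831441} \approx 3.2781 \cdot 10^{-6}$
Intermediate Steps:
$t = \frac{3405}{148}$ ($t = 23 - \frac{1}{-148} = 23 - - \frac{1}{148} = 23 + \frac{1}{148} = \frac{3405}{148} \approx 23.007$)
$C{\left(z \right)} = \left(z + z^{2}\right)^{2}$
$\frac{1}{\frac{1}{470452 + 503349} + C{\left(t \right)}} = \frac{1}{\frac{1}{470452 + 503349} + \left(\frac{3405}{148}\right)^{2} \left(1 + \frac{3405}{148}\right)^{2}} = \frac{1}{\frac{1}{973801} + \frac{11594025 \left(\frac{3553}{148}\right)^{2}}{21904}} = \frac{1}{\frac{1}{973801} + \frac{11594025}{21904} \cdot \frac{12623809}{21904}} = \frac{1}{\frac{1}{973801} + \frac{146360757141225}{479785216}} = \frac{1}{\frac{142526251665361831441}{467215323126016}} = \frac{467215323126016}{142526251665361831441}$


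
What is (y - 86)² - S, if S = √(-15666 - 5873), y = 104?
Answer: 324 - I*√21539 ≈ 324.0 - 146.76*I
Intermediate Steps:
S = I*√21539 (S = √(-21539) = I*√21539 ≈ 146.76*I)
(y - 86)² - S = (104 - 86)² - I*√21539 = 18² - I*√21539 = 324 - I*√21539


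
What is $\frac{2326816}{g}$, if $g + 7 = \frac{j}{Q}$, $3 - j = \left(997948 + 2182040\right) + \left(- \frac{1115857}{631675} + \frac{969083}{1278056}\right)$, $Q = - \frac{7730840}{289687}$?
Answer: $\frac{14522196172447163529472000}{743655850765739819346671} \approx 19.528$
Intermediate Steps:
$Q = - \frac{7730840}{289687}$ ($Q = \left(-7730840\right) \frac{1}{289687} = - \frac{7730840}{289687} \approx -26.687$)
$j = - \frac{2567252031961413033}{807316023800}$ ($j = 3 - \left(\left(997948 + 2182040\right) + \left(- \frac{1115857}{631675} + \frac{969083}{1278056}\right)\right) = 3 - \left(3179988 + \left(\left(-1115857\right) \frac{1}{631675} + 969083 \cdot \frac{1}{1278056}\right)\right) = 3 - \left(3179988 + \left(- \frac{1115857}{631675} + \frac{969083}{1278056}\right)\right) = 3 - \left(3179988 - \frac{813982229967}{807316023800}\right) = 3 - \frac{2567254453909484433}{807316023800} = - \frac{2567252031961413033}{807316023800} \approx -3.18 \cdot 10^{6}$)
$g = \frac{743655850765739819346671}{6241231009433992000}$ ($g = -7 - \frac{2567252031961413033}{807316023800 \left(- \frac{7730840}{289687}\right)} = -7 - - \frac{743699539382805857290671}{6241231009433992000} = -7 + \frac{743699539382805857290671}{6241231009433992000} = \frac{743655850765739819346671}{6241231009433992000} \approx 1.1915 \cdot 10^{5}$)
$\frac{2326816}{g} = \frac{2326816}{\frac{743655850765739819346671}{6241231009433992000}} = 2326816 \cdot \frac{6241231009433992000}{743655850765739819346671} = \frac{14522196172447163529472000}{743655850765739819346671}$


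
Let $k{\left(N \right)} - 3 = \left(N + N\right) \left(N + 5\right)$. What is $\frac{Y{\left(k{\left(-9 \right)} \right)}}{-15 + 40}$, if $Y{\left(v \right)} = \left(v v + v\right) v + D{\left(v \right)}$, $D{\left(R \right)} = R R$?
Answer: $17325$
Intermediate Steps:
$D{\left(R \right)} = R^{2}$
$k{\left(N \right)} = 3 + 2 N \left(5 + N\right)$ ($k{\left(N \right)} = 3 + \left(N + N\right) \left(N + 5\right) = 3 + 2 N \left(5 + N\right)$)
$Y{\left(v \right)} = v^{2} + v \left(v + v^{2}\right)$ ($Y{\left(v \right)} = \left(v v + v\right) v + v^{2} = \left(v^{2} + v\right) v + v^{2} = \left(v + v^{2}\right) v + v^{2} = v \left(v + v^{2}\right) + v^{2} = v^{2} + v \left(v + v^{2}\right)$)
$\frac{Y{\left(k{\left(-9 \right)} \right)}}{-15 + 40} = \frac{\left(3 + 2 \left(-9\right)^{2} + 10 \left(-9\right)\right)^{2} \left(2 + \left(3 + 2 \left(-9\right)^{2} + 10 \left(-9\right)\right)\right)}{-15 + 40} = \frac{\left(3 + 2 \cdot 81 - 90\right)^{2} \left(2 + \left(3 + 2 \cdot 81 - 90\right)\right)}{25} = \frac{\left(3 + 162 - 90\right)^{2} \left(2 + \left(3 + 162 - 90\right)\right)}{25} = \frac{75^{2} \left(2 + 75\right)}{25} = \frac{5625 \cdot 77}{25} = \frac{1}{25} \cdot 433125 = 17325$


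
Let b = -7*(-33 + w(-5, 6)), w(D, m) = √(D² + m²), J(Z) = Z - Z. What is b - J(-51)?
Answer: 231 - 7*√61 ≈ 176.33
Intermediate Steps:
J(Z) = 0
b = 231 - 7*√61 (b = -7*(-33 + √((-5)² + 6²)) = -7*(-33 + √(25 + 36)) = -7*(-33 + √61) = 231 - 7*√61 ≈ 176.33)
b - J(-51) = (231 - 7*√61) - 1*0 = (231 - 7*√61) + 0 = 231 - 7*√61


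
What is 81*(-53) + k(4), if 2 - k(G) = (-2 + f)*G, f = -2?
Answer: -4275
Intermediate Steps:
k(G) = 2 + 4*G (k(G) = 2 - (-2 - 2)*G = 2 - (-4)*G = 2 + 4*G)
81*(-53) + k(4) = 81*(-53) + (2 + 4*4) = -4293 + (2 + 16) = -4293 + 18 = -4275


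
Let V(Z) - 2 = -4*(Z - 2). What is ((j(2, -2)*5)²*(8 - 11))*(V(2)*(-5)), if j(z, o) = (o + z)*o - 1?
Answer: 750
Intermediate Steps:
j(z, o) = -1 + o*(o + z) (j(z, o) = o*(o + z) - 1 = -1 + o*(o + z))
V(Z) = 10 - 4*Z (V(Z) = 2 - 4*(Z - 2) = 2 - 4*(-2 + Z) = 2 + (8 - 4*Z) = 10 - 4*Z)
((j(2, -2)*5)²*(8 - 11))*(V(2)*(-5)) = (((-1 + (-2)² - 2*2)*5)²*(8 - 11))*((10 - 4*2)*(-5)) = (((-1 + 4 - 4)*5)²*(-3))*((10 - 8)*(-5)) = ((-1*5)²*(-3))*(2*(-5)) = ((-5)²*(-3))*(-10) = (25*(-3))*(-10) = -75*(-10) = 750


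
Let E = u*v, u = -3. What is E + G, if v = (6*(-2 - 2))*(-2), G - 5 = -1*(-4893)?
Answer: 4754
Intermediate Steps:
G = 4898 (G = 5 - 1*(-4893) = 5 + 4893 = 4898)
v = 48 (v = (6*(-4))*(-2) = -24*(-2) = 48)
E = -144 (E = -3*48 = -144)
E + G = -144 + 4898 = 4754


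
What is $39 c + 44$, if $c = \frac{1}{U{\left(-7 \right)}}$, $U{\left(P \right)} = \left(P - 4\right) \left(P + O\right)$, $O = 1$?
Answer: $\frac{981}{22} \approx 44.591$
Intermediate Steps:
$U{\left(P \right)} = \left(1 + P\right) \left(-4 + P\right)$ ($U{\left(P \right)} = \left(P - 4\right) \left(P + 1\right) = \left(-4 + P\right) \left(1 + P\right) = \left(1 + P\right) \left(-4 + P\right)$)
$c = \frac{1}{66}$ ($c = \frac{1}{-4 + \left(-7\right)^{2} - -21} = \frac{1}{-4 + 49 + 21} = \frac{1}{66} \approx 0.015152$)
$39 c + 44 = 39 \cdot \frac{1}{66} + 44 = \frac{13}{22} + 44 = \frac{981}{22}$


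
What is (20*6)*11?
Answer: 1320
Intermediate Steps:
(20*6)*11 = 120*11 = 1320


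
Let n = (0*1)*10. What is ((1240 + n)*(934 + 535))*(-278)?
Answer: -506393680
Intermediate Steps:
n = 0 (n = 0*10 = 0)
((1240 + n)*(934 + 535))*(-278) = ((1240 + 0)*(934 + 535))*(-278) = (1240*1469)*(-278) = 1821560*(-278) = -506393680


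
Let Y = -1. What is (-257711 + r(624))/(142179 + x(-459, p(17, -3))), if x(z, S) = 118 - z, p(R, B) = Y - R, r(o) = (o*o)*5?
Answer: 1689169/142756 ≈ 11.833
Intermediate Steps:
r(o) = 5*o**2 (r(o) = o**2*5 = 5*o**2)
p(R, B) = -1 - R
(-257711 + r(624))/(142179 + x(-459, p(17, -3))) = (-257711 + 5*624**2)/(142179 + (118 - 1*(-459))) = (-257711 + 5*389376)/(142179 + (118 + 459)) = (-257711 + 1946880)/(142179 + 577) = 1689169/142756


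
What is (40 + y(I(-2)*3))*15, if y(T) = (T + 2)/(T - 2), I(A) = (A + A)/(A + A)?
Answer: 675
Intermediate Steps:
I(A) = 1 (I(A) = (2*A)/((2*A)) = (2*A)*(1/(2*A)) = 1)
y(T) = (2 + T)/(-2 + T)
(40 + y(I(-2)*3))*15 = (40 + (2 + 1*3)/(-2 + 1*3))*15 = (40 + (2 + 3)/(-2 + 3))*15 = (40 + 5/1)*15 = (40 + 1*5)*15 = (40 + 5)*15 = 45*15 = 675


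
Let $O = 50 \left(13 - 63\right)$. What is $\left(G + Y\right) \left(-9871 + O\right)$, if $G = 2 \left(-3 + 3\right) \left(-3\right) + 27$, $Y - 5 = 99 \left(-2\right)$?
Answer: $2053586$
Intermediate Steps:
$O = -2500$ ($O = 50 \left(-50\right) = -2500$)
$Y = -193$ ($Y = 5 + 99 \left(-2\right) = 5 - 198 = -193$)
$G = 27$ ($G = 2 \cdot 0 \left(-3\right) + 27 = 0 \left(-3\right) + 27 = 0 + 27 = 27$)
$\left(G + Y\right) \left(-9871 + O\right) = \left(27 - 193\right) \left(-9871 - 2500\right) = \left(-166\right) \left(-12371\right) = 2053586$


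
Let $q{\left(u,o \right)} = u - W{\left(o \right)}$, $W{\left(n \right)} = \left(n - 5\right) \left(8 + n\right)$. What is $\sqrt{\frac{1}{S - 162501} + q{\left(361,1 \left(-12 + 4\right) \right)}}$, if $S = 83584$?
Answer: $\frac{2 \sqrt{562067313503}}{78917} \approx 19.0$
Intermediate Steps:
$W{\left(n \right)} = \left(-5 + n\right) \left(8 + n\right)$
$q{\left(u,o \right)} = 40 + u - o^{2} - 3 o$ ($q{\left(u,o \right)} = u - \left(-40 + o^{2} + 3 o\right) = 40 + u - o^{2} - 3 o$)
$\sqrt{\frac{1}{S - 162501} + q{\left(361,1 \left(-12 + 4\right) \right)}} = \sqrt{\frac{1}{83584 - 162501} + \left(40 + 361 - \left(1 \left(-12 + 4\right)\right)^{2} - 3 \cdot 1 \left(-12 + 4\right)\right)} = \sqrt{\frac{1}{-78917} + \left(40 + 361 - \left(1 \left(-8\right)\right)^{2} - 3 \cdot 1 \left(-8\right)\right)} = \sqrt{- \frac{1}{78917} + \left(40 + 361 - \left(-8\right)^{2} - -24\right)} = \sqrt{- \frac{1}{78917} + \left(40 + 361 - 64 + 24\right)} = \sqrt{- \frac{1}{78917} + 361} = \sqrt{\frac{28489036}{78917}} = \frac{2 \sqrt{562067313503}}{78917}$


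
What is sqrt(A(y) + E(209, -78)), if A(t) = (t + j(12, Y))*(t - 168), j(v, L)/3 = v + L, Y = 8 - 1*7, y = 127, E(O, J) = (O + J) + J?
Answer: I*sqrt(6753) ≈ 82.177*I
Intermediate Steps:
E(O, J) = O + 2*J (E(O, J) = (J + O) + J = O + 2*J)
Y = 1 (Y = 8 - 7 = 1)
j(v, L) = 3*L + 3*v (j(v, L) = 3*(v + L) = 3*(L + v) = 3*L + 3*v)
A(t) = (-168 + t)*(39 + t) (A(t) = (t + (3*1 + 3*12))*(t - 168) = (t + (3 + 36))*(-168 + t) = (t + 39)*(-168 + t) = (39 + t)*(-168 + t) = (-168 + t)*(39 + t))
sqrt(A(y) + E(209, -78)) = sqrt((-6552 + 127**2 - 129*127) + (209 + 2*(-78))) = sqrt((-6552 + 16129 - 16383) + (209 - 156)) = sqrt(-6806 + 53) = sqrt(-6753) = I*sqrt(6753)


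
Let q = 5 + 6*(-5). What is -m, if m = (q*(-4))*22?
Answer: -2200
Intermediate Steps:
q = -25 (q = 5 - 30 = -25)
m = 2200 (m = -25*(-4)*22 = 100*22 = 2200)
-m = -1*2200 = -2200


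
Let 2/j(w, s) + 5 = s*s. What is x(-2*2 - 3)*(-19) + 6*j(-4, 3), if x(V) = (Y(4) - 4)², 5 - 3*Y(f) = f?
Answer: -2272/9 ≈ -252.44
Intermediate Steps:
Y(f) = 5/3 - f/3
j(w, s) = 2/(-5 + s²) (j(w, s) = 2/(-5 + s*s) = 2/(-5 + s²))
x(V) = 121/9 (x(V) = ((5/3 - ⅓*4) - 4)² = ((5/3 - 4/3) - 4)² = (⅓ - 4)² = (-11/3)² = 121/9)
x(-2*2 - 3)*(-19) + 6*j(-4, 3) = (121/9)*(-19) + 6*(2/(-5 + 3²)) = -2299/9 + 6*(2/(-5 + 9)) = -2299/9 + 6*(2/4) = -2299/9 + 6*(2*(¼)) = -2299/9 + 6*(½) = -2299/9 + 3 = -2272/9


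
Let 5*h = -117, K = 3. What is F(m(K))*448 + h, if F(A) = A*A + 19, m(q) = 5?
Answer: 98443/5 ≈ 19689.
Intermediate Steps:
F(A) = 19 + A² (F(A) = A² + 19 = 19 + A²)
h = -117/5 (h = (⅕)*(-117) = -117/5 ≈ -23.400)
F(m(K))*448 + h = (19 + 5²)*448 - 117/5 = (19 + 25)*448 - 117/5 = 44*448 - 117/5 = 19712 - 117/5 = 98443/5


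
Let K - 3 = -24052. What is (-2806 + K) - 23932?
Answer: -50787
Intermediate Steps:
K = -24049 (K = 3 - 24052 = -24049)
(-2806 + K) - 23932 = (-2806 - 24049) - 23932 = -26855 - 23932 = -50787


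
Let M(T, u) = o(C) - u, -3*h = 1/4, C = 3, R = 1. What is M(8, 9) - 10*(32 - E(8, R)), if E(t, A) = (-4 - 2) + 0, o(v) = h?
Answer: -4669/12 ≈ -389.08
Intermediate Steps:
h = -1/12 (h = -1/3/4 = -1/3*1/4 = -1/12 ≈ -0.083333)
o(v) = -1/12
E(t, A) = -6 (E(t, A) = -6 + 0 = -6)
M(T, u) = -1/12 - u
M(8, 9) - 10*(32 - E(8, R)) = (-1/12 - 1*9) - 10*(32 - 1*(-6)) = (-1/12 - 9) - 10*(32 + 6) = -109/12 - 10*38 = -109/12 - 380 = -4669/12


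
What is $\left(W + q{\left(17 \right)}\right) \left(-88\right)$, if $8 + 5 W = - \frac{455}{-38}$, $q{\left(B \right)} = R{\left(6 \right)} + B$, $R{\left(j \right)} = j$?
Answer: $- \frac{198924}{95} \approx -2093.9$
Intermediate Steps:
$q{\left(B \right)} = 6 + B$
$W = \frac{151}{190}$ ($W = - \frac{8}{5} + \frac{\left(-455\right) \frac{1}{-38}}{5} = - \frac{8}{5} + \frac{\left(-455\right) \left(- \frac{1}{38}\right)}{5} = - \frac{8}{5} + \frac{1}{5} \cdot \frac{455}{38} = - \frac{8}{5} + \frac{91}{38} = \frac{151}{190} \approx 0.79474$)
$\left(W + q{\left(17 \right)}\right) \left(-88\right) = \left(\frac{151}{190} + \left(6 + 17\right)\right) \left(-88\right) = \left(\frac{151}{190} + 23\right) \left(-88\right) = \frac{4521}{190} \left(-88\right) = - \frac{198924}{95}$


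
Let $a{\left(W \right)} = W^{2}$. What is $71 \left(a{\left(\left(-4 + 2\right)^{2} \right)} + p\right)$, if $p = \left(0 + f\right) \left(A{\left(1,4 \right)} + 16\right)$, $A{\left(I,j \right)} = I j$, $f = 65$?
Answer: $93436$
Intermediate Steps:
$p = 1300$ ($p = \left(0 + 65\right) \left(1 \cdot 4 + 16\right) = 65 \left(4 + 16\right) = 65 \cdot 20 = 1300$)
$71 \left(a{\left(\left(-4 + 2\right)^{2} \right)} + p\right) = 71 \left(\left(\left(-4 + 2\right)^{2}\right)^{2} + 1300\right) = 71 \left(\left(\left(-2\right)^{2}\right)^{2} + 1300\right) = 71 \left(4^{2} + 1300\right) = 71 \left(16 + 1300\right) = 71 \cdot 1316 = 93436$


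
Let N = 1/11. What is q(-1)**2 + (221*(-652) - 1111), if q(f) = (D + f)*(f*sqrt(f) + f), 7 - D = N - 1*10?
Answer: -145203 + 61250*I/121 ≈ -1.452e+5 + 506.2*I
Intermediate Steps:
N = 1/11 ≈ 0.090909
D = 186/11 (D = 7 - (1/11 - 1*10) = 7 - (1/11 - 10) = 7 - 1*(-109/11) = 7 + 109/11 = 186/11 ≈ 16.909)
q(f) = (186/11 + f)*(f + f**(3/2)) (q(f) = (186/11 + f)*(f*sqrt(f) + f) = (186/11 + f)*(f**(3/2) + f) = (186/11 + f)*(f + f**(3/2)))
q(-1)**2 + (221*(-652) - 1111) = ((-1)**2 + (-1)**(5/2) + (186/11)*(-1) + 186*(-1)**(3/2)/11)**2 + (221*(-652) - 1111) = (1 + I - 186/11 + 186*(-I)/11)**2 + (-144092 - 1111) = (1 + I - 186/11 - 186*I/11)**2 - 145203 = (-175/11 - 175*I/11)**2 - 145203 = -145203 + (-175/11 - 175*I/11)**2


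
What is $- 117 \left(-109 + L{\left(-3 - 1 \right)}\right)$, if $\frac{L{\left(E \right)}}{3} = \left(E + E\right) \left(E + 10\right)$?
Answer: $29601$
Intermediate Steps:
$L{\left(E \right)} = 6 E \left(10 + E\right)$ ($L{\left(E \right)} = 3 \left(E + E\right) \left(E + 10\right) = 3 \cdot 2 E \left(10 + E\right) = 6 E \left(10 + E\right)$)
$- 117 \left(-109 + L{\left(-3 - 1 \right)}\right) = - 117 \left(-109 + 6 \left(-3 - 1\right) \left(10 - 4\right)\right) = - 117 \left(-109 + 6 \left(-4\right) \left(10 - 4\right)\right) = - 117 \left(-109 + 6 \left(-4\right) 6\right) = - 117 \left(-109 - 144\right) = \left(-117\right) \left(-253\right) = 29601$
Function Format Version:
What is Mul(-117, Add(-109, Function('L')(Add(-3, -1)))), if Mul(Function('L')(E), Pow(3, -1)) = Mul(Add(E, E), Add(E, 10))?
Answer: 29601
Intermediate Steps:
Function('L')(E) = Mul(6, E, Add(10, E)) (Function('L')(E) = Mul(3, Mul(Add(E, E), Add(E, 10))) = Mul(3, Mul(Mul(2, E), Add(10, E))) = Mul(3, Mul(2, E, Add(10, E))) = Mul(6, E, Add(10, E)))
Mul(-117, Add(-109, Function('L')(Add(-3, -1)))) = Mul(-117, Add(-109, Mul(6, Add(-3, -1), Add(10, Add(-3, -1))))) = Mul(-117, Add(-109, Mul(6, -4, Add(10, -4)))) = Mul(-117, Add(-109, Mul(6, -4, 6))) = Mul(-117, Add(-109, -144)) = Mul(-117, -253) = 29601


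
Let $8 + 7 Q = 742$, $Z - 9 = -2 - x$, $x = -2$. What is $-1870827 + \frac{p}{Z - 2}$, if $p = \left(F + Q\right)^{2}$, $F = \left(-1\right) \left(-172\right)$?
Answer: $- \frac{637937817}{343} \approx -1.8599 \cdot 10^{6}$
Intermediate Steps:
$Z = 9$ ($Z = 9 - 0 = 9 + \left(-2 + 2\right) = 9 + 0 = 9$)
$Q = \frac{734}{7}$ ($Q = - \frac{8}{7} + \frac{1}{7} \cdot 742 = - \frac{8}{7} + 106 = \frac{734}{7} \approx 104.86$)
$F = 172$
$p = \frac{3755844}{49}$ ($p = \left(172 + \frac{734}{7}\right)^{2} = \left(\frac{1938}{7}\right)^{2} = \frac{3755844}{49} \approx 76650.0$)
$-1870827 + \frac{p}{Z - 2} = -1870827 + \frac{1}{9 - 2} \cdot \frac{3755844}{49} = -1870827 + \frac{1}{7} \cdot \frac{3755844}{49} = -1870827 + \frac{3755844}{343} = - \frac{637937817}{343}$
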